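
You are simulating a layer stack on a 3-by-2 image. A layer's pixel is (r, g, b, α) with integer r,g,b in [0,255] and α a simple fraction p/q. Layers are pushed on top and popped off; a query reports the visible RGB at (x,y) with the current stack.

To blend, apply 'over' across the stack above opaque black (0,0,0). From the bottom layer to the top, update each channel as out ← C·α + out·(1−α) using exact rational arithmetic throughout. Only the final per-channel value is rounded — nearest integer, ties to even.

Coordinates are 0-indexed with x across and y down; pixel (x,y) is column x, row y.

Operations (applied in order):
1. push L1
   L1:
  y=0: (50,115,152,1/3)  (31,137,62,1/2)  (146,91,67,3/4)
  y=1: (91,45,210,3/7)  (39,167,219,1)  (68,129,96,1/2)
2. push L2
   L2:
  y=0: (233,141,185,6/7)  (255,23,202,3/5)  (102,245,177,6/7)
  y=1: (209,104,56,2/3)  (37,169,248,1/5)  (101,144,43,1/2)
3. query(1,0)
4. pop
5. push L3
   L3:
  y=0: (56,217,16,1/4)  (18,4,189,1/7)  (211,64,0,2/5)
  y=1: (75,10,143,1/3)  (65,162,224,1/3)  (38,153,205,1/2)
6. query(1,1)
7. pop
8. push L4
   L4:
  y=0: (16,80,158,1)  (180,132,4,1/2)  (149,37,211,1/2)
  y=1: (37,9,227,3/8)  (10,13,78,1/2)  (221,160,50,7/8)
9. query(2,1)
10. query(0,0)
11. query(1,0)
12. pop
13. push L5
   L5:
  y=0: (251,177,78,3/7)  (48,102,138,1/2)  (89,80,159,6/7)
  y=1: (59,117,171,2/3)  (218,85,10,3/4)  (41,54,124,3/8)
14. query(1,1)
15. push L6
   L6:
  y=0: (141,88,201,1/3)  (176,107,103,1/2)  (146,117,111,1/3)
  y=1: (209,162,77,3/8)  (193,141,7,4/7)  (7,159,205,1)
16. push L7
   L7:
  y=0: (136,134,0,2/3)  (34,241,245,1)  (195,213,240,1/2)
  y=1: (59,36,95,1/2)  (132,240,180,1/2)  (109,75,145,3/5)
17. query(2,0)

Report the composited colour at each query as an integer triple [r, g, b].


query (1,0) [L1,L2] — begin 0,0,0
L1 α=1/2: [31/2, 137/2, 31]
L2 α=3/5: [796/5, 206/5, 668/5]
= [159, 41, 134]

query (1,1) [L1,L3] — begin 0,0,0
+L1 (α=1) → [39, 167, 219]
+L3 (α=1/3) → [143/3, 496/3, 662/3]
rounded: [48, 165, 221]

query (2,1) [L1,L4] — begin 0,0,0
L1 α=1/2: [34, 129/2, 48]
L4 α=7/8: [1581/8, 2369/16, 199/4]
rounded: [198, 148, 50]

query (0,0) [L1,L4] — begin 0,0,0
L1 α=1/3: [50/3, 115/3, 152/3]
L4 α=1: [16, 80, 158]
rounded: [16, 80, 158]

query (1,0) [L1,L4] — begin 0,0,0
after L1 α=1/2: [31/2, 137/2, 31]
after L4 α=1/2: [391/4, 401/4, 35/2]
= [98, 100, 18]

at x=1,y=1 over L1,L5:
after L1 α=1: [39, 167, 219]
after L5 α=3/4: [693/4, 211/2, 249/4]
rounded: [173, 106, 62]

at x=2,y=0 over L1,L5,L6,L7:
L1 α=3/4: [219/2, 273/4, 201/4]
L5 α=6/7: [1287/14, 2193/28, 4017/28]
L6 α=1/3: [2309/21, 1277/14, 1857/14]
L7 α=1/2: [3202/21, 4259/28, 5217/28]
rounded: [152, 152, 186]


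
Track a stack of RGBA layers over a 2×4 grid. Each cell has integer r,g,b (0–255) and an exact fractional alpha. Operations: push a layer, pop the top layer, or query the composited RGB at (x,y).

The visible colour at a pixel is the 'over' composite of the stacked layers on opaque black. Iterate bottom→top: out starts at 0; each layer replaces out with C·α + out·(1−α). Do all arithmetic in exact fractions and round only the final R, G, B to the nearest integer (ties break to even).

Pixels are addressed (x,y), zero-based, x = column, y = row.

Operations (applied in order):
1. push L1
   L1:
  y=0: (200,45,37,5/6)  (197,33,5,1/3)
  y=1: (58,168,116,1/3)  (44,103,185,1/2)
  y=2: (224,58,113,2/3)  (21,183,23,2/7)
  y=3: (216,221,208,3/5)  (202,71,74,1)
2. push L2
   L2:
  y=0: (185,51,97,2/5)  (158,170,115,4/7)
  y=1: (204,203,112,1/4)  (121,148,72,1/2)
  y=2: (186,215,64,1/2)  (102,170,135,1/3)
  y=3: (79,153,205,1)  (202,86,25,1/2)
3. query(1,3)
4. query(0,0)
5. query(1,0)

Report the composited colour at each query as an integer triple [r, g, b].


query (1,3) [L1,L2] — begin 0,0,0
L1 α=1: [202, 71, 74]
L2 α=1/2: [202, 157/2, 99/2]
= [202, 78, 50]

(0,0) stack=L1,L2; from [0,0,0]:
+L1 (α=5/6) → [500/3, 75/2, 185/6]
+L2 (α=2/5) → [174, 429/10, 573/10]
= [174, 43, 57]

at x=1,y=0 over L1,L2:
+L1 (α=1/3) → [197/3, 11, 5/3]
+L2 (α=4/7) → [829/7, 713/7, 465/7]
= [118, 102, 66]


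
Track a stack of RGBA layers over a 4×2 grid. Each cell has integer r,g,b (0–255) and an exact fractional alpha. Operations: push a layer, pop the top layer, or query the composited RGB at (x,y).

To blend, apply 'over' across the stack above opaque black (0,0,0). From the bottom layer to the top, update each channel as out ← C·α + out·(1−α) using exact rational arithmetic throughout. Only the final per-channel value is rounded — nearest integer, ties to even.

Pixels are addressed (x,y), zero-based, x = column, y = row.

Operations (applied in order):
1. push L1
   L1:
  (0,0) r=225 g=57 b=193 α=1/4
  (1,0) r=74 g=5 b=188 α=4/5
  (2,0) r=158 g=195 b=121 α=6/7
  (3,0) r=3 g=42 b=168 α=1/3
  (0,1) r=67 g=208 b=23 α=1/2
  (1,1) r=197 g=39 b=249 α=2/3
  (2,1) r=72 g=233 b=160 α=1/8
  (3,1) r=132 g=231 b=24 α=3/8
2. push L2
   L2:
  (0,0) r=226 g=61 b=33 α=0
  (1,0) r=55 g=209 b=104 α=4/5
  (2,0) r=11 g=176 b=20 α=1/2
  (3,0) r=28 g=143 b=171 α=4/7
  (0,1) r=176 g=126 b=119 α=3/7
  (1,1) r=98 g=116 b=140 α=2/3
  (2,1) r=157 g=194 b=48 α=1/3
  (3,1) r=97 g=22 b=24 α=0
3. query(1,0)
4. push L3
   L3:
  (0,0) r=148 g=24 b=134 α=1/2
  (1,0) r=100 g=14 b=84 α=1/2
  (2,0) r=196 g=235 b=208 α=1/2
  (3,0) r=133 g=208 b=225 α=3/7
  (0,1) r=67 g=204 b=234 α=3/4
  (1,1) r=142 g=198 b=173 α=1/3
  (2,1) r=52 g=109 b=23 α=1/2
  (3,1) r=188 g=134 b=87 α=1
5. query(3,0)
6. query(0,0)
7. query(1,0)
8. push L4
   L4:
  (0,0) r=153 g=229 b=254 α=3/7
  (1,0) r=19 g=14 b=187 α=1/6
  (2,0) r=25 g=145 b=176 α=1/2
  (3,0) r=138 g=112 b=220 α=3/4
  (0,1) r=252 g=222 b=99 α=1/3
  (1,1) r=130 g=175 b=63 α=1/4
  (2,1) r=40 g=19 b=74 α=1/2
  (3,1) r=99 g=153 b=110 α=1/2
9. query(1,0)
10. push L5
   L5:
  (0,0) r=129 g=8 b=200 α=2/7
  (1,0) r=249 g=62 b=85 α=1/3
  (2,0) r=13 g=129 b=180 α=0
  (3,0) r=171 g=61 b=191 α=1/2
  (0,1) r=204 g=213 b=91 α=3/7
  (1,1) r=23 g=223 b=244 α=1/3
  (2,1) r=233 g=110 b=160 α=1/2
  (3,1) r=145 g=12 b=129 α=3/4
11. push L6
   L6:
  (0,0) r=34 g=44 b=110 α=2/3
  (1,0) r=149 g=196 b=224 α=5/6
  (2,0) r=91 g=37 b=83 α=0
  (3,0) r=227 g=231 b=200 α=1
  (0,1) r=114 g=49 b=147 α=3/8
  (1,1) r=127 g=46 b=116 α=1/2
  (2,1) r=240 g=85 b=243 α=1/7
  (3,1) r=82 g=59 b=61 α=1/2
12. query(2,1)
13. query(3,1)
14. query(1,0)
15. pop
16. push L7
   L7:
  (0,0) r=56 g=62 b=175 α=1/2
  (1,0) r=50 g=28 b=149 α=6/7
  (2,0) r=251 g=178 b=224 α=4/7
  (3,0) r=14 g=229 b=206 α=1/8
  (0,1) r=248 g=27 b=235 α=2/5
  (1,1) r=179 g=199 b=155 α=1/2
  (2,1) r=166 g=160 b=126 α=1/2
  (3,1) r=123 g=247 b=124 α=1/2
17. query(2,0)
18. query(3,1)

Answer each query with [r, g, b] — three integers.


query (1,0) [L1,L2] — begin 0,0,0
L1 α=4/5: [296/5, 4, 752/5]
L2 α=4/5: [1396/25, 168, 2832/25]
= [56, 168, 113]

(3,0) stack=L1,L2,L3; from [0,0,0]:
after L1 α=1/3: [1, 14, 56]
after L2 α=4/7: [115/7, 614/7, 852/7]
after L3 α=3/7: [3253/49, 6824/49, 8133/49]
= [66, 139, 166]

(0,0) stack=L1,L2,L3; from [0,0,0]:
L1 α=1/4: [225/4, 57/4, 193/4]
L2 α=0: [225/4, 57/4, 193/4]
L3 α=1/2: [817/8, 153/8, 729/8]
= [102, 19, 91]

query (1,0) [L1,L2,L3] — begin 0,0,0
L1 α=4/5: [296/5, 4, 752/5]
L2 α=4/5: [1396/25, 168, 2832/25]
L3 α=1/2: [1948/25, 91, 2466/25]
= [78, 91, 99]

query (1,0) [L1,L2,L3,L4] — begin 0,0,0
after L1 α=4/5: [296/5, 4, 752/5]
after L2 α=4/5: [1396/25, 168, 2832/25]
after L3 α=1/2: [1948/25, 91, 2466/25]
after L4 α=1/6: [681/10, 469/6, 3401/30]
→ [68, 78, 113]

query (2,1) [L1,L2,L3,L4,L5,L6] — begin 0,0,0
L1 α=1/8: [9, 233/8, 20]
L2 α=1/3: [175/3, 1009/12, 88/3]
L3 α=1/2: [331/6, 2317/24, 157/6]
L4 α=1/2: [571/12, 2773/48, 601/12]
L5 α=1/2: [3367/24, 8053/96, 2521/24]
L6 α=1/7: [4327/28, 9413/112, 499/4]
rounded: [155, 84, 125]

(3,1) stack=L1,L2,L3,L4,L5,L6; from [0,0,0]:
L1 α=3/8: [99/2, 693/8, 9]
L2 α=0: [99/2, 693/8, 9]
L3 α=1: [188, 134, 87]
L4 α=1/2: [287/2, 287/2, 197/2]
L5 α=3/4: [1157/8, 359/8, 971/8]
L6 α=1/2: [1813/16, 831/16, 1459/16]
= [113, 52, 91]

(1,0) stack=L1,L2,L3,L4,L5,L6; from [0,0,0]:
+L1 (α=4/5) → [296/5, 4, 752/5]
+L2 (α=4/5) → [1396/25, 168, 2832/25]
+L3 (α=1/2) → [1948/25, 91, 2466/25]
+L4 (α=1/6) → [681/10, 469/6, 3401/30]
+L5 (α=1/3) → [642/5, 655/9, 4676/45]
+L6 (α=5/6) → [4367/30, 9475/54, 27538/135]
→ [146, 175, 204]

at x=2,y=0 over L1,L2,L3,L4,L5,L7:
L1 α=6/7: [948/7, 1170/7, 726/7]
L2 α=1/2: [1025/14, 1201/7, 433/7]
L3 α=1/2: [3769/28, 1423/7, 1889/14]
L4 α=1/2: [4469/56, 1219/7, 4353/28]
L5 α=0: [4469/56, 1219/7, 4353/28]
L7 α=4/7: [69631/392, 8641/49, 38147/196]
→ [178, 176, 195]

at x=3,y=1 over L1,L2,L3,L4,L5,L7:
+L1 (α=3/8) → [99/2, 693/8, 9]
+L2 (α=0) → [99/2, 693/8, 9]
+L3 (α=1) → [188, 134, 87]
+L4 (α=1/2) → [287/2, 287/2, 197/2]
+L5 (α=3/4) → [1157/8, 359/8, 971/8]
+L7 (α=1/2) → [2141/16, 2335/16, 1963/16]
rounded: [134, 146, 123]


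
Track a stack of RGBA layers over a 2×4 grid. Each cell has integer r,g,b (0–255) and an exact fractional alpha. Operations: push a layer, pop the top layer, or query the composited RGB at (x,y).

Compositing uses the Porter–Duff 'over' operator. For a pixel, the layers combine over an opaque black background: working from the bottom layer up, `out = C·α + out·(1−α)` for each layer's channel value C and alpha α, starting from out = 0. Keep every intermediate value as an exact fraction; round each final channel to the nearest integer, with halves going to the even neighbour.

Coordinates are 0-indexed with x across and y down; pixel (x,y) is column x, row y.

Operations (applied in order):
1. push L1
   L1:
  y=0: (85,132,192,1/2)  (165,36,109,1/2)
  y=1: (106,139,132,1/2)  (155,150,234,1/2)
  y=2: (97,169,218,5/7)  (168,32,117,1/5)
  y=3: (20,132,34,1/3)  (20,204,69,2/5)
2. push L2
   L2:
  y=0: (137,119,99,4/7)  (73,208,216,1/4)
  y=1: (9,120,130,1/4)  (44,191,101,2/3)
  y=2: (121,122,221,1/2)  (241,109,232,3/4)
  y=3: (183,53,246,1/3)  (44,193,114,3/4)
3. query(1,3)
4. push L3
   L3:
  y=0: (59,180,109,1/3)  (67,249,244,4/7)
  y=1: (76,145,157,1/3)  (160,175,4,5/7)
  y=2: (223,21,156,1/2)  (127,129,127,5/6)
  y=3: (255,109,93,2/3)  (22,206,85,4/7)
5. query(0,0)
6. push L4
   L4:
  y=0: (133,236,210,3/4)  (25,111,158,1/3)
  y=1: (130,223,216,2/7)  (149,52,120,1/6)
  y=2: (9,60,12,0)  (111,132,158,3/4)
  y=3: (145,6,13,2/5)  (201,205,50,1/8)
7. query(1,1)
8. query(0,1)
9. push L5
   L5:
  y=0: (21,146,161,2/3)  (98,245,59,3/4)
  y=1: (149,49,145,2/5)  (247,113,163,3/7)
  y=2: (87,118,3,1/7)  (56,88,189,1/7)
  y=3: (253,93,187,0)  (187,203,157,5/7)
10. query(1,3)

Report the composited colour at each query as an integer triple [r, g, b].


query (1,3) [L1,L2] — begin 0,0,0
after L1 α=2/5: [8, 408/5, 138/5]
after L2 α=3/4: [35, 3303/20, 462/5]
= [35, 165, 92]

(0,0) stack=L1,L2,L3; from [0,0,0]:
+L1 (α=1/2) → [85/2, 66, 96]
+L2 (α=4/7) → [193/2, 674/7, 684/7]
+L3 (α=1/3) → [84, 2608/21, 2131/21]
rounded: [84, 124, 101]

(1,1) stack=L1,L2,L3,L4; from [0,0,0]:
+L1 (α=1/2) → [155/2, 75, 117]
+L2 (α=2/3) → [331/6, 457/3, 319/3]
+L3 (α=5/7) → [2731/21, 3539/21, 698/21]
+L4 (α=1/6) → [8392/63, 18787/126, 3005/63]
rounded: [133, 149, 48]

(0,1) stack=L1,L2,L3,L4; from [0,0,0]:
L1 α=1/2: [53, 139/2, 66]
L2 α=1/4: [42, 657/8, 82]
L3 α=1/3: [160/3, 1237/12, 107]
L4 α=2/7: [1580/21, 11537/84, 967/7]
= [75, 137, 138]

query (1,3) [L1,L2,L3,L4,L5] — begin 0,0,0
+L1 (α=2/5) → [8, 408/5, 138/5]
+L2 (α=3/4) → [35, 3303/20, 462/5]
+L3 (α=4/7) → [193/7, 26389/140, 3086/35]
+L4 (α=1/8) → [197/4, 30489/160, 417/5]
+L5 (α=5/7) → [2067/14, 111689/560, 4759/35]
→ [148, 199, 136]


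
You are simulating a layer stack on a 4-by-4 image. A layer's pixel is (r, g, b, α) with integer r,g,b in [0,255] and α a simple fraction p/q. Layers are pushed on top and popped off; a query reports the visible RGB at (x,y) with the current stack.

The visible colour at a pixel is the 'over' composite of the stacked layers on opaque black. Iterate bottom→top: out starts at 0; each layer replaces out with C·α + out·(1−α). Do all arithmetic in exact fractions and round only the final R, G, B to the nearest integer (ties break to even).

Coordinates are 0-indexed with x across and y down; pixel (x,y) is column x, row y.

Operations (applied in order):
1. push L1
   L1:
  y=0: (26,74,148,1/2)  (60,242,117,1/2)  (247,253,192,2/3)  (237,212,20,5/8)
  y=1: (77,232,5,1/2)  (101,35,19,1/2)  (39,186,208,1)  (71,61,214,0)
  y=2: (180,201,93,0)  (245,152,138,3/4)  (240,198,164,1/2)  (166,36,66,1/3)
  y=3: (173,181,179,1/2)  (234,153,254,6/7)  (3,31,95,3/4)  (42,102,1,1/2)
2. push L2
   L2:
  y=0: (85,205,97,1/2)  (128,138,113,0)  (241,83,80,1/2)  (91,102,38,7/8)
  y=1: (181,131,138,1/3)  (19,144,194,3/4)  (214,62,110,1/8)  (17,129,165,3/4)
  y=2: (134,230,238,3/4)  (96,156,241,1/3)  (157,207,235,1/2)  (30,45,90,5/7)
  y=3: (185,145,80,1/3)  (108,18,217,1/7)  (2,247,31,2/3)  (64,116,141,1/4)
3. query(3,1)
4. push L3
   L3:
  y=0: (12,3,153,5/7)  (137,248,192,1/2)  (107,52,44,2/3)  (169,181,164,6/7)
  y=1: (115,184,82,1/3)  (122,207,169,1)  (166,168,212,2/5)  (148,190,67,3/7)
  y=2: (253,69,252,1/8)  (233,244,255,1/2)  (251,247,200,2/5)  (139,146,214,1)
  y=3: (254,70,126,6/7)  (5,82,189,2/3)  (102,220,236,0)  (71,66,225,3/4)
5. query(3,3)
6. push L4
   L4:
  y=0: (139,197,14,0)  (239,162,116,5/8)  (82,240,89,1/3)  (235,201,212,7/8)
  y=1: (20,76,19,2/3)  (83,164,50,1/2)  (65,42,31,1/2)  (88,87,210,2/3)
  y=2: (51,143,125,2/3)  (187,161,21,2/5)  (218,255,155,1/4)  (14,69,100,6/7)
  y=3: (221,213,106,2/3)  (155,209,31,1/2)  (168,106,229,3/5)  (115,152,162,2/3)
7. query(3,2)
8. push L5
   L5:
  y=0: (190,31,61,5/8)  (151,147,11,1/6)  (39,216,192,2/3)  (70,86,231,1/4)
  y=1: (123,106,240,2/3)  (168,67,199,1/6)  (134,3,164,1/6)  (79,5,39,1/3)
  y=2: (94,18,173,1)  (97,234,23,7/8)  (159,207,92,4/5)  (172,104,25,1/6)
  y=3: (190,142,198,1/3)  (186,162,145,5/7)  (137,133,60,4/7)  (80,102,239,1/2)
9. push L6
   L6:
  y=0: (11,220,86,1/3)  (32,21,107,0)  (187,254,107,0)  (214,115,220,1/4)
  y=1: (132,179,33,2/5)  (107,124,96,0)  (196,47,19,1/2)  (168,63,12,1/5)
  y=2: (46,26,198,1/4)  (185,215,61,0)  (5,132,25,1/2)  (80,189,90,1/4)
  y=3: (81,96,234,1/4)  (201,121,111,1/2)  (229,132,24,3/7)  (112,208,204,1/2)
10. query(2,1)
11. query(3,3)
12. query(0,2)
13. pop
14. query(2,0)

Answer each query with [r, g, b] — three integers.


at x=3,y=1 over L1,L2:
L1 α=0: [0, 0, 0]
L2 α=3/4: [51/4, 387/4, 495/4]
rounded: [13, 97, 124]

(3,3) stack=L1,L2,L3; from [0,0,0]:
+L1 (α=1/2) → [21, 51, 1/2]
+L2 (α=1/4) → [127/4, 269/4, 285/8]
+L3 (α=3/4) → [979/16, 1061/16, 5685/32]
→ [61, 66, 178]

query (3,2) [L1,L2,L3,L4] — begin 0,0,0
after L1 α=1/3: [166/3, 12, 22]
after L2 α=5/7: [782/21, 249/7, 494/7]
after L3 α=1: [139, 146, 214]
after L4 α=6/7: [223/7, 80, 814/7]
rounded: [32, 80, 116]

at x=2,y=1 over L1,L2,L3,L4,L5,L6:
L1 α=1: [39, 186, 208]
L2 α=1/8: [487/8, 341/2, 783/4]
L3 α=2/5: [4117/40, 339/2, 809/4]
L4 α=1/2: [6717/80, 423/4, 933/8]
L5 α=1/6: [8861/96, 709/8, 5977/48]
L6 α=1/2: [27677/192, 1085/16, 6889/96]
rounded: [144, 68, 72]

(3,3) stack=L1,L2,L3,L4,L5,L6; from [0,0,0]:
after L1 α=1/2: [21, 51, 1/2]
after L2 α=1/4: [127/4, 269/4, 285/8]
after L3 α=3/4: [979/16, 1061/16, 5685/32]
after L4 α=2/3: [1553/16, 1975/16, 5351/32]
after L5 α=1/2: [2833/32, 3607/32, 12999/64]
after L6 α=1/2: [6417/64, 10263/64, 26055/128]
= [100, 160, 204]

query (0,2) [L1,L2,L3,L4,L5,L6] — begin 0,0,0
after L1 α=0: [0, 0, 0]
after L2 α=3/4: [201/2, 345/2, 357/2]
after L3 α=1/8: [1913/16, 2553/16, 3003/16]
after L4 α=2/3: [3545/48, 7129/48, 7003/48]
after L5 α=1: [94, 18, 173]
after L6 α=1/4: [82, 20, 717/4]
= [82, 20, 179]

(2,0) stack=L1,L2,L3,L4,L5; from [0,0,0]:
L1 α=2/3: [494/3, 506/3, 128]
L2 α=1/2: [1217/6, 755/6, 104]
L3 α=2/3: [2501/18, 1379/18, 64]
L4 α=1/3: [3239/27, 3539/27, 217/3]
L5 α=2/3: [5345/81, 15203/81, 1369/9]
→ [66, 188, 152]


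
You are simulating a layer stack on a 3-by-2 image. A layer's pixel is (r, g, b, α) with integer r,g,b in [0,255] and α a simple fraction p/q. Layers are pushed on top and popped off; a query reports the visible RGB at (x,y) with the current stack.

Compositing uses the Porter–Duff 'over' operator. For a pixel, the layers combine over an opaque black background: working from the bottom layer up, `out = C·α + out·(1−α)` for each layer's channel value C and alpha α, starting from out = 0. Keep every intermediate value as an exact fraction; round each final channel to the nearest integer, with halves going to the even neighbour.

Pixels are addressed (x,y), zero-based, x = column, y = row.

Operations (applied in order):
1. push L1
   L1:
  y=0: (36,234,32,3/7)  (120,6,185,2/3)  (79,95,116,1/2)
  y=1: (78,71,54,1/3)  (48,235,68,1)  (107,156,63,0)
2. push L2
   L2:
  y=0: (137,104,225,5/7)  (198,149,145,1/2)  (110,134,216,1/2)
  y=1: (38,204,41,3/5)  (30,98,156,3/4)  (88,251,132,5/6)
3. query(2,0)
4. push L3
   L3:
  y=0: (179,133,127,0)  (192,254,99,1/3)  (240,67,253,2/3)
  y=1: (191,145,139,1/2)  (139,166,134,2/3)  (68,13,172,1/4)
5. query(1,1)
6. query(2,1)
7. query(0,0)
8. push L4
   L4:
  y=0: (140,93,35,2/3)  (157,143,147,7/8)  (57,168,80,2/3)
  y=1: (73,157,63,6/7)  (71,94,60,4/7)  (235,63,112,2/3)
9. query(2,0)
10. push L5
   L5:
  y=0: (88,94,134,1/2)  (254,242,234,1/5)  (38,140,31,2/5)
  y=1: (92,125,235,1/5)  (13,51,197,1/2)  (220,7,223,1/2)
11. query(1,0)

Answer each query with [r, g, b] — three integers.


(2,0) stack=L1,L2; from [0,0,0]:
after L1 α=1/2: [79/2, 95/2, 58]
after L2 α=1/2: [299/4, 363/4, 137]
rounded: [75, 91, 137]

(1,1) stack=L1,L2,L3; from [0,0,0]:
L1 α=1: [48, 235, 68]
L2 α=3/4: [69/2, 529/4, 134]
L3 α=2/3: [625/6, 619/4, 134]
→ [104, 155, 134]

at x=2,y=1 over L1,L2,L3:
L1 α=0: [0, 0, 0]
L2 α=5/6: [220/3, 1255/6, 110]
L3 α=1/4: [72, 1281/8, 251/2]
→ [72, 160, 126]

(0,0) stack=L1,L2,L3; from [0,0,0]:
after L1 α=3/7: [108/7, 702/7, 96/7]
after L2 α=5/7: [5011/49, 5044/49, 8067/49]
after L3 α=0: [5011/49, 5044/49, 8067/49]
= [102, 103, 165]

query (2,0) [L1,L2,L3,L4] — begin 0,0,0
+L1 (α=1/2) → [79/2, 95/2, 58]
+L2 (α=1/2) → [299/4, 363/4, 137]
+L3 (α=2/3) → [2219/12, 899/12, 643/3]
+L4 (α=2/3) → [3587/36, 4931/36, 1123/9]
= [100, 137, 125]

(1,0) stack=L1,L2,L3,L4,L5; from [0,0,0]:
after L1 α=2/3: [80, 4, 370/3]
after L2 α=1/2: [139, 153/2, 805/6]
after L3 α=1/3: [470/3, 407/3, 1102/9]
after L4 α=7/8: [3767/24, 1705/12, 10363/72]
after L5 α=1/5: [5291/30, 2431/15, 2915/18]
rounded: [176, 162, 162]


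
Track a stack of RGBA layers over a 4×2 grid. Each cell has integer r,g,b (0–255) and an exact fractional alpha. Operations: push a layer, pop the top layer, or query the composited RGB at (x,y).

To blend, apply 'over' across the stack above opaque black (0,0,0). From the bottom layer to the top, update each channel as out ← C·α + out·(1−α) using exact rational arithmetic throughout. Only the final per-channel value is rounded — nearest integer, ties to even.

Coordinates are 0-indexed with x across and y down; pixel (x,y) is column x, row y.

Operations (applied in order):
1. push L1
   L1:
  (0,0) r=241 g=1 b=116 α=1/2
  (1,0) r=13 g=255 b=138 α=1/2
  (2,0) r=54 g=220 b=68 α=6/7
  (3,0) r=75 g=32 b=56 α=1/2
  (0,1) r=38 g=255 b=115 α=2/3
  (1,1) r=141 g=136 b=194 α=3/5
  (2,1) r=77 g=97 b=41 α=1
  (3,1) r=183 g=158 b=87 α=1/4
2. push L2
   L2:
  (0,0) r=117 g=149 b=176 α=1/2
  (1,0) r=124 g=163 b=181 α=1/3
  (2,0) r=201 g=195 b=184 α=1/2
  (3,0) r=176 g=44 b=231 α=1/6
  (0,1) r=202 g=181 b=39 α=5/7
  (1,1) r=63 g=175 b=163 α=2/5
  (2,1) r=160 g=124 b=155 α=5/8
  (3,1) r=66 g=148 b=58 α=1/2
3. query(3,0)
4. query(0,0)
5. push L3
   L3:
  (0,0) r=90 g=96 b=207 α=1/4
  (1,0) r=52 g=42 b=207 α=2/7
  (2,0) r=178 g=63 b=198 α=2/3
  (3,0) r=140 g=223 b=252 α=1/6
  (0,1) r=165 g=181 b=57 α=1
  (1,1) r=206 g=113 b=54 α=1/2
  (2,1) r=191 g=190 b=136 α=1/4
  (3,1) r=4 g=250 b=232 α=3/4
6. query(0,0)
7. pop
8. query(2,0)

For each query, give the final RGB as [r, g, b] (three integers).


(3,0) stack=L1,L2; from [0,0,0]:
after L1 α=1/2: [75/2, 16, 28]
after L2 α=1/6: [727/12, 62/3, 371/6]
= [61, 21, 62]

(0,0) stack=L1,L2; from [0,0,0]:
L1 α=1/2: [241/2, 1/2, 58]
L2 α=1/2: [475/4, 299/4, 117]
= [119, 75, 117]

at x=0,y=0 over L1,L2,L3:
+L1 (α=1/2) → [241/2, 1/2, 58]
+L2 (α=1/2) → [475/4, 299/4, 117]
+L3 (α=1/4) → [1785/16, 1281/16, 279/2]
rounded: [112, 80, 140]

at x=2,y=0 over L1,L2:
L1 α=6/7: [324/7, 1320/7, 408/7]
L2 α=1/2: [1731/14, 2685/14, 848/7]
rounded: [124, 192, 121]


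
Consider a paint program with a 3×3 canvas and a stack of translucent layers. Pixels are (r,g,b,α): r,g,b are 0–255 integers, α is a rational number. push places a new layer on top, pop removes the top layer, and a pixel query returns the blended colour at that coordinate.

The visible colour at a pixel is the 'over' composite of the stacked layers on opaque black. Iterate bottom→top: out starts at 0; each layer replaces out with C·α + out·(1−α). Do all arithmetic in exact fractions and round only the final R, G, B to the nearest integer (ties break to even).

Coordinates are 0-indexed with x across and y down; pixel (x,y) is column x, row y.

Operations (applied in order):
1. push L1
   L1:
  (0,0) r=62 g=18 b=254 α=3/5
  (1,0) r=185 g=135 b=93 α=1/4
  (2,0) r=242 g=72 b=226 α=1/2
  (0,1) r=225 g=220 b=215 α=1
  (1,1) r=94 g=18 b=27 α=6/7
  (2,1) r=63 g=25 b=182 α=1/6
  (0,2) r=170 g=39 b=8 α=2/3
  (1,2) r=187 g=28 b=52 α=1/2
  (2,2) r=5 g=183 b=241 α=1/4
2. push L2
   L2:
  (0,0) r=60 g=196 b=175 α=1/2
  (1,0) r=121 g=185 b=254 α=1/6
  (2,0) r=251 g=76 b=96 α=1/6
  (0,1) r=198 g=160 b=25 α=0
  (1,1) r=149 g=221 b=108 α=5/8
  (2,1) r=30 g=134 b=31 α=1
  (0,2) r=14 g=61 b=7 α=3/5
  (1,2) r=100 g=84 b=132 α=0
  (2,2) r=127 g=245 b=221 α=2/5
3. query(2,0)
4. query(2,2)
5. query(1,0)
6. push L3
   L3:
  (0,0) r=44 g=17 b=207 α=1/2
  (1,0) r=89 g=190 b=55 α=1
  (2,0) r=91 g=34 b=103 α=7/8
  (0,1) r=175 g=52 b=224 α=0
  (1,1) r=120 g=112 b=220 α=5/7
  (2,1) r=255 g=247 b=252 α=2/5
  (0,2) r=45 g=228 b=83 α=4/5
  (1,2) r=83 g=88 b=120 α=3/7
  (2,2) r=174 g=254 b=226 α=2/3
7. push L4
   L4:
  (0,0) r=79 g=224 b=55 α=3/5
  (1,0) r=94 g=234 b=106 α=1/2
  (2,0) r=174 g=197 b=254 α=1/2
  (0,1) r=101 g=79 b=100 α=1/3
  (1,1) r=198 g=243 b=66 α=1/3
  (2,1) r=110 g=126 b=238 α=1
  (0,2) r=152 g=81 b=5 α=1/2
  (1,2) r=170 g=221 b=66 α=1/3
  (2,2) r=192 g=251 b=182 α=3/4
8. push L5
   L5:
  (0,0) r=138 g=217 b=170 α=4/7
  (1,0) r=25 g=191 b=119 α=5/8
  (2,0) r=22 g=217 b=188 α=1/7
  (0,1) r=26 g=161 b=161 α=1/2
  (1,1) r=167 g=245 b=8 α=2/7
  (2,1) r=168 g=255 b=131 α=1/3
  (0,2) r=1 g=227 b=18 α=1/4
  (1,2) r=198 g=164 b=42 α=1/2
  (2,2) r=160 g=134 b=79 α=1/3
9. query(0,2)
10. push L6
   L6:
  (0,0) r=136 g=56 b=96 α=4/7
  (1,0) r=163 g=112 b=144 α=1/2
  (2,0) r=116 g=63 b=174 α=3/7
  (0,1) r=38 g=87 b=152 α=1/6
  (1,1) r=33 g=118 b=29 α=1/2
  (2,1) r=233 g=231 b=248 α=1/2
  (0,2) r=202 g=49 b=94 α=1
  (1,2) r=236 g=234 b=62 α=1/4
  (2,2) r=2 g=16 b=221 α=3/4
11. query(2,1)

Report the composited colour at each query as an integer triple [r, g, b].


query (2,0) [L1,L2] — begin 0,0,0
after L1 α=1/2: [121, 36, 113]
after L2 α=1/6: [428/3, 128/3, 661/6]
= [143, 43, 110]

query (2,2) [L1,L2] — begin 0,0,0
+L1 (α=1/4) → [5/4, 183/4, 241/4]
+L2 (α=2/5) → [1031/20, 2509/20, 2491/20]
= [52, 125, 125]

query (1,0) [L1,L2] — begin 0,0,0
+L1 (α=1/4) → [185/4, 135/4, 93/4]
+L2 (α=1/6) → [1409/24, 1415/24, 1481/24]
→ [59, 59, 62]

at x=0,y=2 over L1,L2,L3,L4,L5:
+L1 (α=2/3) → [340/3, 26, 16/3]
+L2 (α=3/5) → [806/15, 47, 19/3]
+L3 (α=4/5) → [3506/75, 959/5, 203/3]
+L4 (α=1/2) → [7453/75, 682/5, 109/3]
+L5 (α=1/4) → [3739/50, 3181/20, 127/4]
→ [75, 159, 32]

(2,1) stack=L1,L2,L3,L4,L5,L6; from [0,0,0]:
after L1 α=1/6: [21/2, 25/6, 91/3]
after L2 α=1: [30, 134, 31]
after L3 α=2/5: [120, 896/5, 597/5]
after L4 α=1: [110, 126, 238]
after L5 α=1/3: [388/3, 169, 607/3]
after L6 α=1/2: [1087/6, 200, 1351/6]
= [181, 200, 225]


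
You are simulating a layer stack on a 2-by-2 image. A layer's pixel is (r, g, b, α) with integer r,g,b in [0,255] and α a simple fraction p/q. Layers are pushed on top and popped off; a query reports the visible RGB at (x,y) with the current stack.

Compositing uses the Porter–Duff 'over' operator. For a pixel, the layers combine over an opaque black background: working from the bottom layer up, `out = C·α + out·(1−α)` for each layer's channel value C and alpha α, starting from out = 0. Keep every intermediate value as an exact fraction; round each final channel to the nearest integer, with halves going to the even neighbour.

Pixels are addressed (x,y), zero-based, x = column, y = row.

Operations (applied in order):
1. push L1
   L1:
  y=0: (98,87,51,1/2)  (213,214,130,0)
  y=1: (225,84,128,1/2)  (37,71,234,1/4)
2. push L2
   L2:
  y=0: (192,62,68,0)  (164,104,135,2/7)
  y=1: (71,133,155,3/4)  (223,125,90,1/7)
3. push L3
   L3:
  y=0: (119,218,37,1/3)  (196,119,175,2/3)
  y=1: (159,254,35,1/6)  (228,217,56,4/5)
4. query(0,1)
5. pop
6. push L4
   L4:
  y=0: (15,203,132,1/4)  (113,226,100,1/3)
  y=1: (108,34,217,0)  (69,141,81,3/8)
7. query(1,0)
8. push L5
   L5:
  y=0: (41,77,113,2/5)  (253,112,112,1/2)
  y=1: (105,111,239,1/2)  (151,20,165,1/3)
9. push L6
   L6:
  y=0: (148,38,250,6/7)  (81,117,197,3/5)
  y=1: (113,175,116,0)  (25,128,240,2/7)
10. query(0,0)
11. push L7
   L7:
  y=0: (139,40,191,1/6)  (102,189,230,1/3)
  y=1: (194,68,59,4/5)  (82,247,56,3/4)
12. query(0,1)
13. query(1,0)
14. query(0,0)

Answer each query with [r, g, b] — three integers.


query (0,1) [L1,L2,L3] — begin 0,0,0
after L1 α=1/2: [225/2, 42, 64]
after L2 α=3/4: [651/8, 441/4, 529/4]
after L3 α=1/6: [1509/16, 3221/24, 2785/24]
→ [94, 134, 116]

at x=1,y=0 over L1,L2,L4:
after L1 α=0: [0, 0, 0]
after L2 α=2/7: [328/7, 208/7, 270/7]
after L4 α=1/3: [1447/21, 666/7, 1240/21]
rounded: [69, 95, 59]

(0,0) stack=L1,L2,L4,L5,L6; from [0,0,0]:
L1 α=1/2: [49, 87/2, 51/2]
L2 α=0: [49, 87/2, 51/2]
L4 α=1/4: [81/2, 667/8, 417/8]
L5 α=2/5: [407/10, 3233/40, 3059/40]
L6 α=6/7: [9287/70, 12353/280, 63059/280]
→ [133, 44, 225]

query (0,1) [L1,L2,L4,L5,L6,L7] — begin 0,0,0
L1 α=1/2: [225/2, 42, 64]
L2 α=3/4: [651/8, 441/4, 529/4]
L4 α=0: [651/8, 441/4, 529/4]
L5 α=1/2: [1491/16, 885/8, 1485/8]
L6 α=0: [1491/16, 885/8, 1485/8]
L7 α=4/5: [13907/80, 3061/40, 3373/40]
→ [174, 77, 84]

query (1,0) [L1,L2,L4,L5,L6,L7] — begin 0,0,0
after L1 α=0: [0, 0, 0]
after L2 α=2/7: [328/7, 208/7, 270/7]
after L4 α=1/3: [1447/21, 666/7, 1240/21]
after L5 α=1/2: [3380/21, 725/7, 1796/21]
after L6 α=3/5: [11863/105, 3907/35, 16003/105]
after L7 α=1/3: [34436/315, 14429/105, 56156/315]
rounded: [109, 137, 178]

query (0,0) [L1,L2,L4,L5,L6,L7] — begin 0,0,0
after L1 α=1/2: [49, 87/2, 51/2]
after L2 α=0: [49, 87/2, 51/2]
after L4 α=1/4: [81/2, 667/8, 417/8]
after L5 α=2/5: [407/10, 3233/40, 3059/40]
after L6 α=6/7: [9287/70, 12353/280, 63059/280]
after L7 α=1/6: [11233/84, 14593/336, 24585/112]
= [134, 43, 220]


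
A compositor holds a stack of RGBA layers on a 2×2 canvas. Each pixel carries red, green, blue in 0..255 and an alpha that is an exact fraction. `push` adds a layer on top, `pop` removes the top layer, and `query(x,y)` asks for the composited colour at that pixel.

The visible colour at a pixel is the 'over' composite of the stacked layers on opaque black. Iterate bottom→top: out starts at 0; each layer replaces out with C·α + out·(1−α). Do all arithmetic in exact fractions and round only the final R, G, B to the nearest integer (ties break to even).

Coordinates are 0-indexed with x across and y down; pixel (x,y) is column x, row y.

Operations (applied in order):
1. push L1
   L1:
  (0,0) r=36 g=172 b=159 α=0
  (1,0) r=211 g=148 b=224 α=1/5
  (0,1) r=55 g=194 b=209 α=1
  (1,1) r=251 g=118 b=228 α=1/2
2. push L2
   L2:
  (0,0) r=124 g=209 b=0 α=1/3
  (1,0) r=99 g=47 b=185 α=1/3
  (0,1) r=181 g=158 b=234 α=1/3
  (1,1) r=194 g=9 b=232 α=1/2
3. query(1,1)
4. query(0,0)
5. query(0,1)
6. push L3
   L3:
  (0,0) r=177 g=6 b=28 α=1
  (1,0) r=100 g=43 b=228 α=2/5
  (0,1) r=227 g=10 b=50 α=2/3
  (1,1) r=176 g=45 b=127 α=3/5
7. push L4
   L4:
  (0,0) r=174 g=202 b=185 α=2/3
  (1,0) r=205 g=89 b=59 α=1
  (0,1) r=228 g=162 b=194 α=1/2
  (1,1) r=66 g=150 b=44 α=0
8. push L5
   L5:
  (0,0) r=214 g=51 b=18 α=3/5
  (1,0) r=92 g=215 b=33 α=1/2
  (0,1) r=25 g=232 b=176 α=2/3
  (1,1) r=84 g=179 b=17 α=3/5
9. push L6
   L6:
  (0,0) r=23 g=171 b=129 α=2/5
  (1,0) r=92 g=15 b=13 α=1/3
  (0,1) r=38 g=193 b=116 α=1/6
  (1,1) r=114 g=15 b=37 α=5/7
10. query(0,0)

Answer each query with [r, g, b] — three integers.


query (1,1) [L1,L2] — begin 0,0,0
+L1 (α=1/2) → [251/2, 59, 114]
+L2 (α=1/2) → [639/4, 34, 173]
→ [160, 34, 173]

(0,0) stack=L1,L2; from [0,0,0]:
L1 α=0: [0, 0, 0]
L2 α=1/3: [124/3, 209/3, 0]
→ [41, 70, 0]

(0,1) stack=L1,L2; from [0,0,0]:
after L1 α=1: [55, 194, 209]
after L2 α=1/3: [97, 182, 652/3]
rounded: [97, 182, 217]

(0,0) stack=L1,L2,L3,L4,L5,L6; from [0,0,0]:
L1 α=0: [0, 0, 0]
L2 α=1/3: [124/3, 209/3, 0]
L3 α=1: [177, 6, 28]
L4 α=2/3: [175, 410/3, 398/3]
L5 α=3/5: [992/5, 1279/15, 958/15]
L6 α=2/5: [3206/25, 2989/25, 2248/25]
rounded: [128, 120, 90]


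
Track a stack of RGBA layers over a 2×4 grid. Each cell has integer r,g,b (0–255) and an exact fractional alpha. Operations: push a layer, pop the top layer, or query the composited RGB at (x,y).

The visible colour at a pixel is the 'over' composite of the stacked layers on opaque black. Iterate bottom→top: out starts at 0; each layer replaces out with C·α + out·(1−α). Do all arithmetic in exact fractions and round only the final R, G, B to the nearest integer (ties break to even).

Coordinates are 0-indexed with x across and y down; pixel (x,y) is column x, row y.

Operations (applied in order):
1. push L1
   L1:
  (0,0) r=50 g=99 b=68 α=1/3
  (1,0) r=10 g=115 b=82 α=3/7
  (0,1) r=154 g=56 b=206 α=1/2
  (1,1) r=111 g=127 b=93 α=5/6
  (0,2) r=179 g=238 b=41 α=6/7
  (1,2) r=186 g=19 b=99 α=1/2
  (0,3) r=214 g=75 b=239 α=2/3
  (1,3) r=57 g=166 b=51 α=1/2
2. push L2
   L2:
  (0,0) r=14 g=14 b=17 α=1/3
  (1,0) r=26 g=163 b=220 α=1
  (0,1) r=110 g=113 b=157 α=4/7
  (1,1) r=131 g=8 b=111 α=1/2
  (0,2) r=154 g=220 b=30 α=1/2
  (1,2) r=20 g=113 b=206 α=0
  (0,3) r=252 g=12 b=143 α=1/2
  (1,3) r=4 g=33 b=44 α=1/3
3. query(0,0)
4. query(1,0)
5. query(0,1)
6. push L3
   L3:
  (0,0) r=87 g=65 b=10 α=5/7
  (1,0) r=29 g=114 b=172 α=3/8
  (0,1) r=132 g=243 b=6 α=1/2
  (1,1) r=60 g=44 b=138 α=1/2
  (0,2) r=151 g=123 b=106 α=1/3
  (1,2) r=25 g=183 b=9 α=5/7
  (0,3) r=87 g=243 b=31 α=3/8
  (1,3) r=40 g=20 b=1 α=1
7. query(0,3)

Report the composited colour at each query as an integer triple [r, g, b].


at x=0,y=0 over L1,L2:
after L1 α=1/3: [50/3, 33, 68/3]
after L2 α=1/3: [142/9, 80/3, 187/9]
rounded: [16, 27, 21]

(1,0) stack=L1,L2; from [0,0,0]:
after L1 α=3/7: [30/7, 345/7, 246/7]
after L2 α=1: [26, 163, 220]
= [26, 163, 220]

at x=0,y=1 over L1,L2:
after L1 α=1/2: [77, 28, 103]
after L2 α=4/7: [671/7, 536/7, 937/7]
rounded: [96, 77, 134]

query (0,3) [L1,L2,L3] — begin 0,0,0
after L1 α=2/3: [428/3, 50, 478/3]
after L2 α=1/2: [592/3, 31, 907/6]
after L3 α=3/8: [3743/24, 221/2, 5093/48]
rounded: [156, 110, 106]


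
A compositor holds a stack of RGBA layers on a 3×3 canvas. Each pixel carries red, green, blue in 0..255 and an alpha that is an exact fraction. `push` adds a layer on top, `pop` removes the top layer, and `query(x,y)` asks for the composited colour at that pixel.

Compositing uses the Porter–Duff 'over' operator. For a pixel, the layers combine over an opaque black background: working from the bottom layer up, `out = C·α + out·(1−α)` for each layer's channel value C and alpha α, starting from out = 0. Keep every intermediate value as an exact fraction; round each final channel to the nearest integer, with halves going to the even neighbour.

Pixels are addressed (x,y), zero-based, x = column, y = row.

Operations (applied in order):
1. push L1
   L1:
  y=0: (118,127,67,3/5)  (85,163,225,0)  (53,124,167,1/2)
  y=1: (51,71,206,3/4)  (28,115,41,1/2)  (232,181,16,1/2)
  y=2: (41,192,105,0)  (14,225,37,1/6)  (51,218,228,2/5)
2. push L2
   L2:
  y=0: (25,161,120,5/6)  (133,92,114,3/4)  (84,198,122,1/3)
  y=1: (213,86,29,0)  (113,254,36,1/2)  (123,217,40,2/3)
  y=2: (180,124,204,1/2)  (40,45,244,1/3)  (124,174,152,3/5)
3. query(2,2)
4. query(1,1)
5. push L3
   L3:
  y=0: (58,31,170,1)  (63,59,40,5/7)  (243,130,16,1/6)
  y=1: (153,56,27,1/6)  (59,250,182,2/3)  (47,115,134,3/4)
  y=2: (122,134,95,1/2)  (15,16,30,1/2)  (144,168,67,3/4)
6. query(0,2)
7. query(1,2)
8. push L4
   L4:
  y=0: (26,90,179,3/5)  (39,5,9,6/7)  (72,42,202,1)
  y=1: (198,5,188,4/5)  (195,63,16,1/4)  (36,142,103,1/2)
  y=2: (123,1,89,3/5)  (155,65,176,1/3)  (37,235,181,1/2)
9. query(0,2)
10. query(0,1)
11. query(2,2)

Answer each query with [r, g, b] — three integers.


(2,2) stack=L1,L2; from [0,0,0]:
after L1 α=2/5: [102/5, 436/5, 456/5]
after L2 α=3/5: [2064/25, 3482/25, 3192/25]
= [83, 139, 128]

at x=1,y=1 over L1,L2:
after L1 α=1/2: [14, 115/2, 41/2]
after L2 α=1/2: [127/2, 623/4, 113/4]
→ [64, 156, 28]

at x=0,y=2 over L1,L2,L3:
+L1 (α=0) → [0, 0, 0]
+L2 (α=1/2) → [90, 62, 102]
+L3 (α=1/2) → [106, 98, 197/2]
rounded: [106, 98, 98]

(1,2) stack=L1,L2,L3; from [0,0,0]:
+L1 (α=1/6) → [7/3, 75/2, 37/6]
+L2 (α=1/3) → [134/9, 40, 769/9]
+L3 (α=1/2) → [269/18, 28, 1039/18]
rounded: [15, 28, 58]

(0,2) stack=L1,L2,L3,L4; from [0,0,0]:
after L1 α=0: [0, 0, 0]
after L2 α=1/2: [90, 62, 102]
after L3 α=1/2: [106, 98, 197/2]
after L4 α=3/5: [581/5, 199/5, 464/5]
= [116, 40, 93]

(0,1) stack=L1,L2,L3,L4; from [0,0,0]:
L1 α=3/4: [153/4, 213/4, 309/2]
L2 α=0: [153/4, 213/4, 309/2]
L3 α=1/6: [459/8, 1289/24, 533/4]
L4 α=4/5: [1359/8, 1769/120, 3541/20]
rounded: [170, 15, 177]

(2,2) stack=L1,L2,L3,L4; from [0,0,0]:
L1 α=2/5: [102/5, 436/5, 456/5]
L2 α=3/5: [2064/25, 3482/25, 3192/25]
L3 α=3/4: [3216/25, 8041/50, 8217/100]
L4 α=1/2: [4141/50, 19791/100, 26317/200]
= [83, 198, 132]


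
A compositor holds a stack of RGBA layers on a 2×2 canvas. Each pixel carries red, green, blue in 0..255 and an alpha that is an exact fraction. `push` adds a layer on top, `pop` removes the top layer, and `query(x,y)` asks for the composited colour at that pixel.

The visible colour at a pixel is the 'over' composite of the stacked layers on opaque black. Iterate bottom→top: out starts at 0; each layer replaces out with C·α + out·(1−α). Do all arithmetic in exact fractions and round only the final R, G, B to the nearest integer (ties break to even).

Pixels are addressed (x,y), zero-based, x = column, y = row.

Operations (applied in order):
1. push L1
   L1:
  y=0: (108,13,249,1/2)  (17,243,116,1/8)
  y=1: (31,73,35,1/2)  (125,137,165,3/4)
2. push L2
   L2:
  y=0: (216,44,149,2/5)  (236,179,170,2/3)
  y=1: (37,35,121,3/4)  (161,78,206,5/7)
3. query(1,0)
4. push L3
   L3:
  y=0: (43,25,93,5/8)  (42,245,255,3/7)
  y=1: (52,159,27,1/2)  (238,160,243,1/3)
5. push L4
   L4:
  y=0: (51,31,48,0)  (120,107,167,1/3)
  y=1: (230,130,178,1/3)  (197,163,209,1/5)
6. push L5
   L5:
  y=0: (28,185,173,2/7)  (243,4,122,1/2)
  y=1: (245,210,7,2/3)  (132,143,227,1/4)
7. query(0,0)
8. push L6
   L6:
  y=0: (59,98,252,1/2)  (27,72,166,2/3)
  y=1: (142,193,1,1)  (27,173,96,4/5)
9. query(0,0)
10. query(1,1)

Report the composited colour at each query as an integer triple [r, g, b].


query (1,0) [L1,L2] — begin 0,0,0
after L1 α=1/8: [17/8, 243/8, 29/2]
after L2 α=2/3: [3793/24, 3107/24, 709/6]
→ [158, 129, 118]

(0,0) stack=L1,L2,L3,L4,L5; from [0,0,0]:
L1 α=1/2: [54, 13/2, 249/2]
L2 α=2/5: [594/5, 43/2, 1343/10]
L3 α=5/8: [2857/40, 379/16, 8679/80]
L4 α=0: [2857/40, 379/16, 8679/80]
L5 α=2/7: [3305/56, 7815/112, 14215/112]
= [59, 70, 127]

(0,0) stack=L1,L2,L3,L4,L5,L6; from [0,0,0]:
L1 α=1/2: [54, 13/2, 249/2]
L2 α=2/5: [594/5, 43/2, 1343/10]
L3 α=5/8: [2857/40, 379/16, 8679/80]
L4 α=0: [2857/40, 379/16, 8679/80]
L5 α=2/7: [3305/56, 7815/112, 14215/112]
L6 α=1/2: [6609/112, 18791/224, 42439/224]
rounded: [59, 84, 189]

(1,1) stack=L1,L2,L3,L4,L5,L6; from [0,0,0]:
L1 α=3/4: [375/4, 411/4, 495/4]
L2 α=5/7: [1985/14, 1191/14, 365/2]
L3 α=1/3: [1217/7, 2311/21, 608/3]
L4 α=1/5: [6247/35, 12667/105, 3059/15]
L5 α=1/4: [23361/140, 4418/35, 2097/10]
L6 α=4/5: [38481/700, 28638/175, 5937/50]
→ [55, 164, 119]


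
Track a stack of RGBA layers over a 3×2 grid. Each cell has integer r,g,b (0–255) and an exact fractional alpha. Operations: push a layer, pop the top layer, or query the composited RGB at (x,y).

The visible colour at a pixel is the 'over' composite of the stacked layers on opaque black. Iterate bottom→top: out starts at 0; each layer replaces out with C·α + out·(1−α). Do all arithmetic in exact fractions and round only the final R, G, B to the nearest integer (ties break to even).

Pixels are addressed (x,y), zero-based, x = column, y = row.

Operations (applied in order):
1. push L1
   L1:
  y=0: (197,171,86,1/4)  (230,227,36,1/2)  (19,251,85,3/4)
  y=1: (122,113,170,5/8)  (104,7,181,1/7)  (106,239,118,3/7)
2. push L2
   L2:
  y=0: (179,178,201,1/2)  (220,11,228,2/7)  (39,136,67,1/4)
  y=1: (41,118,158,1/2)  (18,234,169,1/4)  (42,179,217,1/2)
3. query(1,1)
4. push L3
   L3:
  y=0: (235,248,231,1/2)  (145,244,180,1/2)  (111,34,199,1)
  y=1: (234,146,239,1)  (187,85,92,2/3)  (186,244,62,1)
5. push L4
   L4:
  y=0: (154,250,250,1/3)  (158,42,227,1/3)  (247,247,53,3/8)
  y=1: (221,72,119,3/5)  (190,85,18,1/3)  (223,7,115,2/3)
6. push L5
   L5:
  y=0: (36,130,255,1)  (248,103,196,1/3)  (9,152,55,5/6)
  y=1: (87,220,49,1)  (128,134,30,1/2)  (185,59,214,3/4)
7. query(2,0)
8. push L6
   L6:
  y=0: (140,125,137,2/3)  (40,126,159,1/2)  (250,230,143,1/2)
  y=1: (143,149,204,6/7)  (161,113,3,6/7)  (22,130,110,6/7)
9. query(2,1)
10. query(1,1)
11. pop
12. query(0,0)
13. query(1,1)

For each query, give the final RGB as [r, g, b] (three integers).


at x=1,y=1 over L1,L2:
+L1 (α=1/7) → [104/7, 1, 181/7]
+L2 (α=1/4) → [219/14, 237/4, 863/14]
= [16, 59, 62]

at x=2,y=0 over L1,L2,L3,L4,L5:
after L1 α=3/4: [57/4, 753/4, 255/4]
after L2 α=1/4: [327/16, 2803/16, 1033/16]
after L3 α=1: [111, 34, 199]
after L4 α=3/8: [162, 911/8, 577/4]
after L5 α=5/6: [69/2, 6991/48, 559/8]
= [34, 146, 70]

query (2,1) [L1,L2,L3,L4,L5,L6] — begin 0,0,0
+L1 (α=3/7) → [318/7, 717/7, 354/7]
+L2 (α=1/2) → [306/7, 985/7, 1873/14]
+L3 (α=1) → [186, 244, 62]
+L4 (α=2/3) → [632/3, 86, 292/3]
+L5 (α=3/4) → [2297/12, 263/4, 1109/6]
+L6 (α=6/7) → [3881/84, 3383/28, 5069/42]
= [46, 121, 121]

at x=1,y=1 over L1,L2,L3,L4,L5,L6:
after L1 α=1/7: [104/7, 1, 181/7]
after L2 α=1/4: [219/14, 237/4, 863/14]
after L3 α=2/3: [5455/42, 917/12, 3439/42]
after L4 α=1/3: [9445/63, 1427/18, 3817/63]
after L5 α=1/2: [17509/126, 3839/36, 5707/126]
after L6 α=6/7: [139225/882, 28247/252, 7975/882]
→ [158, 112, 9]

at x=0,y=0 over L1,L2,L3,L4,L5:
after L1 α=1/4: [197/4, 171/4, 43/2]
after L2 α=1/2: [913/8, 883/8, 445/4]
after L3 α=1/2: [2793/16, 2867/16, 1369/8]
after L4 α=1/3: [4025/24, 4867/24, 2369/12]
after L5 α=1: [36, 130, 255]
rounded: [36, 130, 255]

(1,1) stack=L1,L2,L3,L4,L5; from [0,0,0]:
after L1 α=1/7: [104/7, 1, 181/7]
after L2 α=1/4: [219/14, 237/4, 863/14]
after L3 α=2/3: [5455/42, 917/12, 3439/42]
after L4 α=1/3: [9445/63, 1427/18, 3817/63]
after L5 α=1/2: [17509/126, 3839/36, 5707/126]
→ [139, 107, 45]


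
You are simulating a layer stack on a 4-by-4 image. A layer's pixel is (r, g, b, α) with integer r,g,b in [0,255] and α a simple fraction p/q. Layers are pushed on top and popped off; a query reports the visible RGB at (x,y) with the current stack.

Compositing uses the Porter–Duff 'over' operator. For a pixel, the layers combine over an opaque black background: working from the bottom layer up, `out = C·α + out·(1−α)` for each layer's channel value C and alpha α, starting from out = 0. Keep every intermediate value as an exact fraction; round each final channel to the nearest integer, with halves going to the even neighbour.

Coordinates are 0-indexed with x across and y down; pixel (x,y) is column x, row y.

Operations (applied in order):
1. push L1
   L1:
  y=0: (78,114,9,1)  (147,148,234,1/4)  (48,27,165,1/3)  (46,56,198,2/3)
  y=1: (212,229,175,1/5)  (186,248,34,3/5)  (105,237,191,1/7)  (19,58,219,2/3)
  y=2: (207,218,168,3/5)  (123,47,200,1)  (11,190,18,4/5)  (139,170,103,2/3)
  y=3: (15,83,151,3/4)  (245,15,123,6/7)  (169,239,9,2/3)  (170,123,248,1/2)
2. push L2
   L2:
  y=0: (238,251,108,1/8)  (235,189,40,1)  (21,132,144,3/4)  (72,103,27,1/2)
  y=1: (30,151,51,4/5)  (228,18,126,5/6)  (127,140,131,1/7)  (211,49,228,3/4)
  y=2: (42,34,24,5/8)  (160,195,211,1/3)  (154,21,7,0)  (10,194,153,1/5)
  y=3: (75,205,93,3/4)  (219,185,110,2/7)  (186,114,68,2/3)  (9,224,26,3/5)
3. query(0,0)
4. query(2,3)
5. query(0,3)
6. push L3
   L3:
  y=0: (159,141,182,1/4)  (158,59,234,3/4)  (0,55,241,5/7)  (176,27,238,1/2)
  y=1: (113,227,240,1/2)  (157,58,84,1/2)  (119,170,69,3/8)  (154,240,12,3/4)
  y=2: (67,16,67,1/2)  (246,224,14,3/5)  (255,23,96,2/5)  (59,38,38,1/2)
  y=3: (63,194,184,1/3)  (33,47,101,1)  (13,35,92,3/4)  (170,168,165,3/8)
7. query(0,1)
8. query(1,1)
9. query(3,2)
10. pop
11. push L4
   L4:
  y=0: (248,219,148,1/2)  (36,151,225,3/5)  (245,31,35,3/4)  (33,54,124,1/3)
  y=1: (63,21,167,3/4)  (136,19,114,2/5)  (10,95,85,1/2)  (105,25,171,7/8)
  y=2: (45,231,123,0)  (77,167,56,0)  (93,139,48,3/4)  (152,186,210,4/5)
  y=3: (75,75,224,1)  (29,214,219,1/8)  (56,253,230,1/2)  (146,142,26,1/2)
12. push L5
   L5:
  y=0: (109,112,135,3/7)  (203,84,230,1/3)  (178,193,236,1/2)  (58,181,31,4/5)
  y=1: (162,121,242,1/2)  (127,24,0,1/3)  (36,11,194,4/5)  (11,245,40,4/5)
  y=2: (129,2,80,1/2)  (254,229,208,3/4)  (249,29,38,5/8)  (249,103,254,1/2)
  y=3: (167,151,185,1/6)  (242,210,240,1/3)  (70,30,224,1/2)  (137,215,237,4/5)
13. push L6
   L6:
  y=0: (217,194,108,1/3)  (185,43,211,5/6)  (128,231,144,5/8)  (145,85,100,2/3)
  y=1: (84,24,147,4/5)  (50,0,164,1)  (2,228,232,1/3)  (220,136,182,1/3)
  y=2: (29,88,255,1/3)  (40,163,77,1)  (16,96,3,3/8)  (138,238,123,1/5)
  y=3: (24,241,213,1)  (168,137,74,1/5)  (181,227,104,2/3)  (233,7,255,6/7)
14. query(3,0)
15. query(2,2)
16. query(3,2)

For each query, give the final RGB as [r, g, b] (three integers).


(0,0) stack=L1,L2; from [0,0,0]:
after L1 α=1: [78, 114, 9]
after L2 α=1/8: [98, 1049/8, 171/8]
rounded: [98, 131, 21]

at x=2,y=3 over L1,L2:
+L1 (α=2/3) → [338/3, 478/3, 6]
+L2 (α=2/3) → [1454/9, 1162/9, 142/3]
rounded: [162, 129, 47]

query (0,3) [L1,L2] — begin 0,0,0
L1 α=3/4: [45/4, 249/4, 453/4]
L2 α=3/4: [945/16, 2709/16, 1569/16]
rounded: [59, 169, 98]

at x=0,y=1 over L1,L2,L3:
L1 α=1/5: [212/5, 229/5, 35]
L2 α=4/5: [812/25, 3249/25, 239/5]
L3 α=1/2: [3637/50, 4462/25, 1439/10]
= [73, 178, 144]

(1,1) stack=L1,L2,L3; from [0,0,0]:
after L1 α=3/5: [558/5, 744/5, 102/5]
after L2 α=5/6: [1043/5, 199/5, 542/5]
after L3 α=1/2: [914/5, 489/10, 481/5]
→ [183, 49, 96]

at x=3,y=2 over L1,L2,L3:
L1 α=2/3: [278/3, 340/3, 206/3]
L2 α=1/5: [1142/15, 1942/15, 1283/15]
L3 α=1/2: [2027/30, 1256/15, 1853/30]
= [68, 84, 62]

(3,0) stack=L1,L2,L4,L5,L6; from [0,0,0]:
L1 α=2/3: [92/3, 112/3, 132]
L2 α=1/2: [154/3, 421/6, 159/2]
L4 α=1/3: [407/9, 583/9, 283/3]
L5 α=4/5: [499/9, 7099/45, 131/3]
L6 α=2/3: [3109/27, 14749/135, 731/9]
rounded: [115, 109, 81]

at x=2,y=2 over L1,L2,L4,L5,L6:
+L1 (α=4/5) → [44/5, 152, 72/5]
+L2 (α=0) → [44/5, 152, 72/5]
+L4 (α=3/4) → [1439/20, 569/4, 198/5]
+L5 (α=5/8) → [29217/160, 2287/32, 193/5]
+L6 (α=3/8) → [30753/256, 20651/256, 101/4]
= [120, 81, 25]

at x=3,y=2 over L1,L2,L4,L5,L6:
L1 α=2/3: [278/3, 340/3, 206/3]
L2 α=1/5: [1142/15, 1942/15, 1283/15]
L4 α=4/5: [10262/75, 13102/75, 13883/75]
L5 α=1/2: [28937/150, 20827/150, 32933/150]
L6 α=1/5: [68224/375, 59504/375, 75091/375]
rounded: [182, 159, 200]
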